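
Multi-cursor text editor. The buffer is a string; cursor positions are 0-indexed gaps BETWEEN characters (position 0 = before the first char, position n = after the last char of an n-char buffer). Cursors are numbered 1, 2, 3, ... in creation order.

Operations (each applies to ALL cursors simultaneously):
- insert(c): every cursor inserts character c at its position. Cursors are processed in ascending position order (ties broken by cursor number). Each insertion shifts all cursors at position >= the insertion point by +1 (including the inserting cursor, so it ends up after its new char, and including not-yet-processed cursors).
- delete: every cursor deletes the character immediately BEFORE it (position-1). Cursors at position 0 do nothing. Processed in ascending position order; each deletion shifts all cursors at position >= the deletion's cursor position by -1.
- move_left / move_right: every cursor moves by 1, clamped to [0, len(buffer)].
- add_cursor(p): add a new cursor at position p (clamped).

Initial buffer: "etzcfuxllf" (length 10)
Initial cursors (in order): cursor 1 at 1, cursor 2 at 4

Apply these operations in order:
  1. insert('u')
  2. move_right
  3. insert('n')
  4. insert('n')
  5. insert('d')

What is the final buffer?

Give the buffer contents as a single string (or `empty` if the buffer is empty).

Answer: eutnndzcufnnduxllf

Derivation:
After op 1 (insert('u')): buffer="eutzcufuxllf" (len 12), cursors c1@2 c2@6, authorship .1...2......
After op 2 (move_right): buffer="eutzcufuxllf" (len 12), cursors c1@3 c2@7, authorship .1...2......
After op 3 (insert('n')): buffer="eutnzcufnuxllf" (len 14), cursors c1@4 c2@9, authorship .1.1..2.2.....
After op 4 (insert('n')): buffer="eutnnzcufnnuxllf" (len 16), cursors c1@5 c2@11, authorship .1.11..2.22.....
After op 5 (insert('d')): buffer="eutnndzcufnnduxllf" (len 18), cursors c1@6 c2@13, authorship .1.111..2.222.....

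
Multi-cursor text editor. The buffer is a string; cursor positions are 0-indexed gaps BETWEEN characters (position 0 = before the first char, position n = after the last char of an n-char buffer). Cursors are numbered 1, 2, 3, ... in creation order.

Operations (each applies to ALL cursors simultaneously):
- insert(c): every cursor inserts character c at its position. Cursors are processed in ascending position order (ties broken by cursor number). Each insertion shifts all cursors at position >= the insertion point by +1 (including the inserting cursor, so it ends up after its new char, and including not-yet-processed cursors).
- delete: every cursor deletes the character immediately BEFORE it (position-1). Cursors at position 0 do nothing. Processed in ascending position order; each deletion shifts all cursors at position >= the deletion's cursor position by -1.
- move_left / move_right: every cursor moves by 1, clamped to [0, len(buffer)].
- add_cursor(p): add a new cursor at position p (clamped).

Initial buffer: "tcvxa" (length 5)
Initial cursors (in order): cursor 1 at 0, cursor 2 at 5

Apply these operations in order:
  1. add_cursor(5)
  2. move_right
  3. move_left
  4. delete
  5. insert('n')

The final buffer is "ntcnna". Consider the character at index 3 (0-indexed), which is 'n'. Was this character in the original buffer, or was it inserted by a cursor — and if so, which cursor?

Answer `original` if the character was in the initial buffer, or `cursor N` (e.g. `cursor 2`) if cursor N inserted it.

After op 1 (add_cursor(5)): buffer="tcvxa" (len 5), cursors c1@0 c2@5 c3@5, authorship .....
After op 2 (move_right): buffer="tcvxa" (len 5), cursors c1@1 c2@5 c3@5, authorship .....
After op 3 (move_left): buffer="tcvxa" (len 5), cursors c1@0 c2@4 c3@4, authorship .....
After op 4 (delete): buffer="tca" (len 3), cursors c1@0 c2@2 c3@2, authorship ...
After op 5 (insert('n')): buffer="ntcnna" (len 6), cursors c1@1 c2@5 c3@5, authorship 1..23.
Authorship (.=original, N=cursor N): 1 . . 2 3 .
Index 3: author = 2

Answer: cursor 2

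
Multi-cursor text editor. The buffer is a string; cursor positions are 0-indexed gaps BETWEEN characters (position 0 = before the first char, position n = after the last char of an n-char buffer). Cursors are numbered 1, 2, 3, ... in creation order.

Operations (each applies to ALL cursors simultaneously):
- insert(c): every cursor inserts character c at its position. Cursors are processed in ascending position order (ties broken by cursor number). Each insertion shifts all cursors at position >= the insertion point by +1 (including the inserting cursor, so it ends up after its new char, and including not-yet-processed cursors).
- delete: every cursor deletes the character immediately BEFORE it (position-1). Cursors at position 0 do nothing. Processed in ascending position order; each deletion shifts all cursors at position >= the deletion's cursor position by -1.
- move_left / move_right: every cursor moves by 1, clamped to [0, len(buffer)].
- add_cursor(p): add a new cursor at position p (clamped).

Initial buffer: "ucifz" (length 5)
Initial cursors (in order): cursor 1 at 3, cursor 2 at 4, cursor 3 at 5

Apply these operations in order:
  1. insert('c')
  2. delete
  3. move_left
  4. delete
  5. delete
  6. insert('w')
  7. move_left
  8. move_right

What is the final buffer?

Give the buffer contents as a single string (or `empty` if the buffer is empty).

After op 1 (insert('c')): buffer="ucicfczc" (len 8), cursors c1@4 c2@6 c3@8, authorship ...1.2.3
After op 2 (delete): buffer="ucifz" (len 5), cursors c1@3 c2@4 c3@5, authorship .....
After op 3 (move_left): buffer="ucifz" (len 5), cursors c1@2 c2@3 c3@4, authorship .....
After op 4 (delete): buffer="uz" (len 2), cursors c1@1 c2@1 c3@1, authorship ..
After op 5 (delete): buffer="z" (len 1), cursors c1@0 c2@0 c3@0, authorship .
After op 6 (insert('w')): buffer="wwwz" (len 4), cursors c1@3 c2@3 c3@3, authorship 123.
After op 7 (move_left): buffer="wwwz" (len 4), cursors c1@2 c2@2 c3@2, authorship 123.
After op 8 (move_right): buffer="wwwz" (len 4), cursors c1@3 c2@3 c3@3, authorship 123.

Answer: wwwz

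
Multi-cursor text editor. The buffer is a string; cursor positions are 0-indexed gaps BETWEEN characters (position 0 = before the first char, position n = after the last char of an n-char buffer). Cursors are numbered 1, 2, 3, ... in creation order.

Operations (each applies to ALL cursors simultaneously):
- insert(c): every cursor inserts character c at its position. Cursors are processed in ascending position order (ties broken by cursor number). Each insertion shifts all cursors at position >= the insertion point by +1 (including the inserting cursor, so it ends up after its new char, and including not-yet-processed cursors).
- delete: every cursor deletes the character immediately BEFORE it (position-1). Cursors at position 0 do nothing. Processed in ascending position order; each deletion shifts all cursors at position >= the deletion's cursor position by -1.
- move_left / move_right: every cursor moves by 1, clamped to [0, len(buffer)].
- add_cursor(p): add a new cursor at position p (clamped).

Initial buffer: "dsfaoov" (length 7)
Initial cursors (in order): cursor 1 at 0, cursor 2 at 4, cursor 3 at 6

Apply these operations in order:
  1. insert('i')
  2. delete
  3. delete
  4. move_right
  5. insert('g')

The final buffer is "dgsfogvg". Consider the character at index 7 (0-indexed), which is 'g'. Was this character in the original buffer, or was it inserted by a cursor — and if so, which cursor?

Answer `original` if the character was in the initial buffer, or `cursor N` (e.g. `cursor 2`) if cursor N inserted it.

After op 1 (insert('i')): buffer="idsfaiooiv" (len 10), cursors c1@1 c2@6 c3@9, authorship 1....2..3.
After op 2 (delete): buffer="dsfaoov" (len 7), cursors c1@0 c2@4 c3@6, authorship .......
After op 3 (delete): buffer="dsfov" (len 5), cursors c1@0 c2@3 c3@4, authorship .....
After op 4 (move_right): buffer="dsfov" (len 5), cursors c1@1 c2@4 c3@5, authorship .....
After op 5 (insert('g')): buffer="dgsfogvg" (len 8), cursors c1@2 c2@6 c3@8, authorship .1...2.3
Authorship (.=original, N=cursor N): . 1 . . . 2 . 3
Index 7: author = 3

Answer: cursor 3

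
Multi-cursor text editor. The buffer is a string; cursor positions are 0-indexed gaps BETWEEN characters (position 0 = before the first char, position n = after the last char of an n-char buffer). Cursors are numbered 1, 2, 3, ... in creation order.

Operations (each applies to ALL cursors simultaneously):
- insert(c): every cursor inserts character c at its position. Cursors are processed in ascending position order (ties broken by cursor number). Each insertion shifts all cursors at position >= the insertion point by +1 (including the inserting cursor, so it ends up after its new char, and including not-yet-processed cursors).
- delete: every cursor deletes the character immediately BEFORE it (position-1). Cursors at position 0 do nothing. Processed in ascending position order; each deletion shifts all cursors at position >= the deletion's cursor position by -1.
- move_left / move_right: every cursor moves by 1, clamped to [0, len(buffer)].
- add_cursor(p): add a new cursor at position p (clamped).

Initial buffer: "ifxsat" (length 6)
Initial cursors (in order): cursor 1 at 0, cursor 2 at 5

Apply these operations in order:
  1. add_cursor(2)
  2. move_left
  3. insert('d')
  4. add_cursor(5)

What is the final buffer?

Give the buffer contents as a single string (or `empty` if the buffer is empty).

After op 1 (add_cursor(2)): buffer="ifxsat" (len 6), cursors c1@0 c3@2 c2@5, authorship ......
After op 2 (move_left): buffer="ifxsat" (len 6), cursors c1@0 c3@1 c2@4, authorship ......
After op 3 (insert('d')): buffer="didfxsdat" (len 9), cursors c1@1 c3@3 c2@7, authorship 1.3...2..
After op 4 (add_cursor(5)): buffer="didfxsdat" (len 9), cursors c1@1 c3@3 c4@5 c2@7, authorship 1.3...2..

Answer: didfxsdat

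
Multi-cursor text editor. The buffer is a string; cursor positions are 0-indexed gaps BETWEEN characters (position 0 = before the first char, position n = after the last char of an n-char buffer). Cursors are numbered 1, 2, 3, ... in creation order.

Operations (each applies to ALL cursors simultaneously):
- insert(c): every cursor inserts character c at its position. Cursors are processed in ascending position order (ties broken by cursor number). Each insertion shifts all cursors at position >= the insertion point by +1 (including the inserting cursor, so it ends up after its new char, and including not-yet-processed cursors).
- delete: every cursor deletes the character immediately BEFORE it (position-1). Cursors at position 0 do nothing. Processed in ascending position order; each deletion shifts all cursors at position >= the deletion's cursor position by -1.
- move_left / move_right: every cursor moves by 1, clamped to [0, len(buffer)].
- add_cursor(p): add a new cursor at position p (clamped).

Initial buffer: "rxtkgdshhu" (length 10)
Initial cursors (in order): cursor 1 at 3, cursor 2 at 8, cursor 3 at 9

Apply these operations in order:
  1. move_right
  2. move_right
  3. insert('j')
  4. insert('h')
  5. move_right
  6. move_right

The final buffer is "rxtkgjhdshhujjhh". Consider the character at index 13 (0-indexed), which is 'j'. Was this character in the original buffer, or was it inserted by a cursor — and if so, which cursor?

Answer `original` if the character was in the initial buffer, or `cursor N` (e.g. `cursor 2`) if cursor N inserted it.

Answer: cursor 3

Derivation:
After op 1 (move_right): buffer="rxtkgdshhu" (len 10), cursors c1@4 c2@9 c3@10, authorship ..........
After op 2 (move_right): buffer="rxtkgdshhu" (len 10), cursors c1@5 c2@10 c3@10, authorship ..........
After op 3 (insert('j')): buffer="rxtkgjdshhujj" (len 13), cursors c1@6 c2@13 c3@13, authorship .....1.....23
After op 4 (insert('h')): buffer="rxtkgjhdshhujjhh" (len 16), cursors c1@7 c2@16 c3@16, authorship .....11.....2323
After op 5 (move_right): buffer="rxtkgjhdshhujjhh" (len 16), cursors c1@8 c2@16 c3@16, authorship .....11.....2323
After op 6 (move_right): buffer="rxtkgjhdshhujjhh" (len 16), cursors c1@9 c2@16 c3@16, authorship .....11.....2323
Authorship (.=original, N=cursor N): . . . . . 1 1 . . . . . 2 3 2 3
Index 13: author = 3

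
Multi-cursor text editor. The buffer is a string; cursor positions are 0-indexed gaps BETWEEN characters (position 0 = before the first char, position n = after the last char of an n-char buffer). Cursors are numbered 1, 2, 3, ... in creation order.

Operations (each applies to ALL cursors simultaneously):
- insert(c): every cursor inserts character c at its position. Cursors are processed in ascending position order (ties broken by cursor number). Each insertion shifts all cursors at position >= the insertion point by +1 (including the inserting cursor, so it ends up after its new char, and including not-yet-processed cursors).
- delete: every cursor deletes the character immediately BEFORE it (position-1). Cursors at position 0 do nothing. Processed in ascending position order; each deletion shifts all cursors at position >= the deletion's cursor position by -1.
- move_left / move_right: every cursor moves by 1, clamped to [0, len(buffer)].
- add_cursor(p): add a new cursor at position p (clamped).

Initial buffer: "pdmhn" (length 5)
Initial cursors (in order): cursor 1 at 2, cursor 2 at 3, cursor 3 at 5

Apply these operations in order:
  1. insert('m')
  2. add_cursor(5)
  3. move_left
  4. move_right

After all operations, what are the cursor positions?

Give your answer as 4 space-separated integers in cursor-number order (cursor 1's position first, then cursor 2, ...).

Answer: 3 5 8 5

Derivation:
After op 1 (insert('m')): buffer="pdmmmhnm" (len 8), cursors c1@3 c2@5 c3@8, authorship ..1.2..3
After op 2 (add_cursor(5)): buffer="pdmmmhnm" (len 8), cursors c1@3 c2@5 c4@5 c3@8, authorship ..1.2..3
After op 3 (move_left): buffer="pdmmmhnm" (len 8), cursors c1@2 c2@4 c4@4 c3@7, authorship ..1.2..3
After op 4 (move_right): buffer="pdmmmhnm" (len 8), cursors c1@3 c2@5 c4@5 c3@8, authorship ..1.2..3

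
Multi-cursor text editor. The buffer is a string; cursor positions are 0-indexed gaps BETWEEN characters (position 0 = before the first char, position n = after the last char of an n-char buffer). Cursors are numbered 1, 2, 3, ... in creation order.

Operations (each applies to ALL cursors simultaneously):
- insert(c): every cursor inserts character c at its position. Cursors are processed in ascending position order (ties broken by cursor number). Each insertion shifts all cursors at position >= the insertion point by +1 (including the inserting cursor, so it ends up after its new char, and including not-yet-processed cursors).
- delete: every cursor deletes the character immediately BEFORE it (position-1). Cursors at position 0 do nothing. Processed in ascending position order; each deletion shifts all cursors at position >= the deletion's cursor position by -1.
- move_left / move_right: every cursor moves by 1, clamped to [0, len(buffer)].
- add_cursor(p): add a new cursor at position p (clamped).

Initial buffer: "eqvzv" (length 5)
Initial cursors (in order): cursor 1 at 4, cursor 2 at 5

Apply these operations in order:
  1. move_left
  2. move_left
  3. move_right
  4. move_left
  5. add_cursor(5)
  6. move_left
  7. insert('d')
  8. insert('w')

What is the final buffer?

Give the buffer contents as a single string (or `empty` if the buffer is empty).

After op 1 (move_left): buffer="eqvzv" (len 5), cursors c1@3 c2@4, authorship .....
After op 2 (move_left): buffer="eqvzv" (len 5), cursors c1@2 c2@3, authorship .....
After op 3 (move_right): buffer="eqvzv" (len 5), cursors c1@3 c2@4, authorship .....
After op 4 (move_left): buffer="eqvzv" (len 5), cursors c1@2 c2@3, authorship .....
After op 5 (add_cursor(5)): buffer="eqvzv" (len 5), cursors c1@2 c2@3 c3@5, authorship .....
After op 6 (move_left): buffer="eqvzv" (len 5), cursors c1@1 c2@2 c3@4, authorship .....
After op 7 (insert('d')): buffer="edqdvzdv" (len 8), cursors c1@2 c2@4 c3@7, authorship .1.2..3.
After op 8 (insert('w')): buffer="edwqdwvzdwv" (len 11), cursors c1@3 c2@6 c3@10, authorship .11.22..33.

Answer: edwqdwvzdwv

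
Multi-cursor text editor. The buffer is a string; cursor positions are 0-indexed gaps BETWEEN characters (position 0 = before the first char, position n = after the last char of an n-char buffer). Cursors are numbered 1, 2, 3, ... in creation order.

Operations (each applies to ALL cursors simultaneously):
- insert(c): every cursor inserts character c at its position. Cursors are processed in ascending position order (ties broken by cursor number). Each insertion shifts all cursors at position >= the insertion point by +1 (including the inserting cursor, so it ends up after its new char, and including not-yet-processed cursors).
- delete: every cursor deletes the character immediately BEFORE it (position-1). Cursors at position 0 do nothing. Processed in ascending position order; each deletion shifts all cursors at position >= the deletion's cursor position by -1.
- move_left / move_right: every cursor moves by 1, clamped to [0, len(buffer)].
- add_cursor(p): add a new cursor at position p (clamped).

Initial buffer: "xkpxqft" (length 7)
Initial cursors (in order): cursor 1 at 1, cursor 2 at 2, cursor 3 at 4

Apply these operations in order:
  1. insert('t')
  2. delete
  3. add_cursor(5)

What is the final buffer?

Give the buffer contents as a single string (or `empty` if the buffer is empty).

Answer: xkpxqft

Derivation:
After op 1 (insert('t')): buffer="xtktpxtqft" (len 10), cursors c1@2 c2@4 c3@7, authorship .1.2..3...
After op 2 (delete): buffer="xkpxqft" (len 7), cursors c1@1 c2@2 c3@4, authorship .......
After op 3 (add_cursor(5)): buffer="xkpxqft" (len 7), cursors c1@1 c2@2 c3@4 c4@5, authorship .......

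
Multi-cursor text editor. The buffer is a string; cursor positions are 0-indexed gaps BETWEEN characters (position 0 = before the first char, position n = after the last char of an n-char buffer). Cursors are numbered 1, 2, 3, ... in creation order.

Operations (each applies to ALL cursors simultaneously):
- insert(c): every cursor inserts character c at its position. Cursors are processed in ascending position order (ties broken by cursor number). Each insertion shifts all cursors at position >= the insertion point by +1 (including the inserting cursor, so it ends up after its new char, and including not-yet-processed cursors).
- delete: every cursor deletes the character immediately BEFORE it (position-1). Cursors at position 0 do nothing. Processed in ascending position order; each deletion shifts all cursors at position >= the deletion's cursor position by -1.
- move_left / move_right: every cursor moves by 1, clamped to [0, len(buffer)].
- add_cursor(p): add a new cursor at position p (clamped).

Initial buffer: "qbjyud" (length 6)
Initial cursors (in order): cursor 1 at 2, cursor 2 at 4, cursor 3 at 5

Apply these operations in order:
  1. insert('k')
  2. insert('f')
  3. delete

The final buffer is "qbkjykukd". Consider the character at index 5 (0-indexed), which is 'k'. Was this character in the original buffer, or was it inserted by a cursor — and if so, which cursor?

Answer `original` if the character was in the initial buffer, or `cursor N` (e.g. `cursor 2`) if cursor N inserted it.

After op 1 (insert('k')): buffer="qbkjykukd" (len 9), cursors c1@3 c2@6 c3@8, authorship ..1..2.3.
After op 2 (insert('f')): buffer="qbkfjykfukfd" (len 12), cursors c1@4 c2@8 c3@11, authorship ..11..22.33.
After op 3 (delete): buffer="qbkjykukd" (len 9), cursors c1@3 c2@6 c3@8, authorship ..1..2.3.
Authorship (.=original, N=cursor N): . . 1 . . 2 . 3 .
Index 5: author = 2

Answer: cursor 2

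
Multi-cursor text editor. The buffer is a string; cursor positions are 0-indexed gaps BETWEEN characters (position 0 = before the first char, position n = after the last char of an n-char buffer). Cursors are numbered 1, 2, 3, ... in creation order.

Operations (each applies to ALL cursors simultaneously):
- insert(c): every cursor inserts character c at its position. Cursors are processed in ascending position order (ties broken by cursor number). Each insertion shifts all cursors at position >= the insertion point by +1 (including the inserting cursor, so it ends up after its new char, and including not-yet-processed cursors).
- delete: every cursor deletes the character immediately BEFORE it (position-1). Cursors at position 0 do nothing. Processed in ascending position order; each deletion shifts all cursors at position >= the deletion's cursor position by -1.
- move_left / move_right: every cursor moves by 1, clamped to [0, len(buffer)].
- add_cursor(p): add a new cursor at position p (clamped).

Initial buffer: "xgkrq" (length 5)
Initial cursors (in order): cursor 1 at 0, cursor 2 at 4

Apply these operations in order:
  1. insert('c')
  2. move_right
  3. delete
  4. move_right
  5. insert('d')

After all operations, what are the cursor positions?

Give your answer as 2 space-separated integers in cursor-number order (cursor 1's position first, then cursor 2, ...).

Answer: 3 7

Derivation:
After op 1 (insert('c')): buffer="cxgkrcq" (len 7), cursors c1@1 c2@6, authorship 1....2.
After op 2 (move_right): buffer="cxgkrcq" (len 7), cursors c1@2 c2@7, authorship 1....2.
After op 3 (delete): buffer="cgkrc" (len 5), cursors c1@1 c2@5, authorship 1...2
After op 4 (move_right): buffer="cgkrc" (len 5), cursors c1@2 c2@5, authorship 1...2
After op 5 (insert('d')): buffer="cgdkrcd" (len 7), cursors c1@3 c2@7, authorship 1.1..22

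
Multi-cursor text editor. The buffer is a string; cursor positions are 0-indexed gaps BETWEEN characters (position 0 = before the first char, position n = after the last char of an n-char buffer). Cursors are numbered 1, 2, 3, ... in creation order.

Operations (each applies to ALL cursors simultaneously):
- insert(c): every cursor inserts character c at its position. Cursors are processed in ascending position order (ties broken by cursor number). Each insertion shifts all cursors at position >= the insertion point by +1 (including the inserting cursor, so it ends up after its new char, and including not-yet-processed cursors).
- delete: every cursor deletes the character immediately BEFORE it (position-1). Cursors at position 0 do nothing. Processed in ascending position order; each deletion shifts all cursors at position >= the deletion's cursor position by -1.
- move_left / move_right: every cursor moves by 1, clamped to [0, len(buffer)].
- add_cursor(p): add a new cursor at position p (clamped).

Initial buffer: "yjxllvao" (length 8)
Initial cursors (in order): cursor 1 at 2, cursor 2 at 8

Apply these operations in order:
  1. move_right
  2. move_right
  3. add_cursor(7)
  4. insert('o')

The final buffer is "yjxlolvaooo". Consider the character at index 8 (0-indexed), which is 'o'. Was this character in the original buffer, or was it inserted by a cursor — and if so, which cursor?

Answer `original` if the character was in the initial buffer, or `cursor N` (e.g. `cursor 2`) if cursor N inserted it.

After op 1 (move_right): buffer="yjxllvao" (len 8), cursors c1@3 c2@8, authorship ........
After op 2 (move_right): buffer="yjxllvao" (len 8), cursors c1@4 c2@8, authorship ........
After op 3 (add_cursor(7)): buffer="yjxllvao" (len 8), cursors c1@4 c3@7 c2@8, authorship ........
After op 4 (insert('o')): buffer="yjxlolvaooo" (len 11), cursors c1@5 c3@9 c2@11, authorship ....1...3.2
Authorship (.=original, N=cursor N): . . . . 1 . . . 3 . 2
Index 8: author = 3

Answer: cursor 3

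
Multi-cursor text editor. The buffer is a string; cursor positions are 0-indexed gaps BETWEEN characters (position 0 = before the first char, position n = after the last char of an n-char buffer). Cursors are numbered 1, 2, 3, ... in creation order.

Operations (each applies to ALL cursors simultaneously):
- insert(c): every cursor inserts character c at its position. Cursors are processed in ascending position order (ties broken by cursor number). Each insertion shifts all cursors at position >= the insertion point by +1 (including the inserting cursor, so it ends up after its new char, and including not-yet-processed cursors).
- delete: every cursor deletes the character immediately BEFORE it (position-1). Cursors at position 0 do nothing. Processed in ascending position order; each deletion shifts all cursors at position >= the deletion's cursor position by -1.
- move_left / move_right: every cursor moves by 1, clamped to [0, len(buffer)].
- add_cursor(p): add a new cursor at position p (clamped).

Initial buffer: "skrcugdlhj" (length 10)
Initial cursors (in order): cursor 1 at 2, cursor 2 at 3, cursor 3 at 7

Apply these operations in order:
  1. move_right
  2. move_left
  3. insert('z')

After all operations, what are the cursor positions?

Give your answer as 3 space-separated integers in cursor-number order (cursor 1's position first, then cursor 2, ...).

Answer: 3 5 10

Derivation:
After op 1 (move_right): buffer="skrcugdlhj" (len 10), cursors c1@3 c2@4 c3@8, authorship ..........
After op 2 (move_left): buffer="skrcugdlhj" (len 10), cursors c1@2 c2@3 c3@7, authorship ..........
After op 3 (insert('z')): buffer="skzrzcugdzlhj" (len 13), cursors c1@3 c2@5 c3@10, authorship ..1.2....3...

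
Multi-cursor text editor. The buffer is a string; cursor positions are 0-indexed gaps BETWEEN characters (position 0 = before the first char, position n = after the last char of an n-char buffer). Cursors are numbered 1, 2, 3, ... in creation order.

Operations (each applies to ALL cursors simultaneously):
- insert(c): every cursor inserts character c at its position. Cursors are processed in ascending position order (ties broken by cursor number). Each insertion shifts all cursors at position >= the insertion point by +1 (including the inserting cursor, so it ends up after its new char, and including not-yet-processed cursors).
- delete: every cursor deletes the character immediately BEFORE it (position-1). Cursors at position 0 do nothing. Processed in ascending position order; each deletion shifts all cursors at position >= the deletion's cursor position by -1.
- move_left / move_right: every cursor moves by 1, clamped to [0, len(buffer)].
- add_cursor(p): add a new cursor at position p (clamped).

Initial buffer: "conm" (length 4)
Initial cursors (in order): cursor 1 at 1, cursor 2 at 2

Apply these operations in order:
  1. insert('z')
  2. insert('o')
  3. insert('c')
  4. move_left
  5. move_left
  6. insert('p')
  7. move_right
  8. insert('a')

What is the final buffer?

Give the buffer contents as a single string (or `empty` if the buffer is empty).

Answer: czpoacozpoacnm

Derivation:
After op 1 (insert('z')): buffer="czoznm" (len 6), cursors c1@2 c2@4, authorship .1.2..
After op 2 (insert('o')): buffer="czoozonm" (len 8), cursors c1@3 c2@6, authorship .11.22..
After op 3 (insert('c')): buffer="czocozocnm" (len 10), cursors c1@4 c2@8, authorship .111.222..
After op 4 (move_left): buffer="czocozocnm" (len 10), cursors c1@3 c2@7, authorship .111.222..
After op 5 (move_left): buffer="czocozocnm" (len 10), cursors c1@2 c2@6, authorship .111.222..
After op 6 (insert('p')): buffer="czpocozpocnm" (len 12), cursors c1@3 c2@8, authorship .1111.2222..
After op 7 (move_right): buffer="czpocozpocnm" (len 12), cursors c1@4 c2@9, authorship .1111.2222..
After op 8 (insert('a')): buffer="czpoacozpoacnm" (len 14), cursors c1@5 c2@11, authorship .11111.22222..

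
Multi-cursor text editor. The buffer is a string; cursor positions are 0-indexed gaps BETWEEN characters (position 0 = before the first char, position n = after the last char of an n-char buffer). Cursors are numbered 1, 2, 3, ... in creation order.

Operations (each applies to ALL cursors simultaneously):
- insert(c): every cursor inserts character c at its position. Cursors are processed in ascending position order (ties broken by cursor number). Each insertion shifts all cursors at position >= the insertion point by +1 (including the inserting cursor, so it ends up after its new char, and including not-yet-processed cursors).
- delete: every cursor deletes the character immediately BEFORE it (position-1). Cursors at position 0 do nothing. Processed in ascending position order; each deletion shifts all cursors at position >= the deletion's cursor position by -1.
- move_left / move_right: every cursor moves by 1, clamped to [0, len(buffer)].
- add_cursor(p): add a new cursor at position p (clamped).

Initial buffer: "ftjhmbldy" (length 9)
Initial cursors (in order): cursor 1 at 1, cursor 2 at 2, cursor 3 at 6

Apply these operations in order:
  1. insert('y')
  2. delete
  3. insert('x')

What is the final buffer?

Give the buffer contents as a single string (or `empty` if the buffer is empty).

After op 1 (insert('y')): buffer="fytyjhmbyldy" (len 12), cursors c1@2 c2@4 c3@9, authorship .1.2....3...
After op 2 (delete): buffer="ftjhmbldy" (len 9), cursors c1@1 c2@2 c3@6, authorship .........
After op 3 (insert('x')): buffer="fxtxjhmbxldy" (len 12), cursors c1@2 c2@4 c3@9, authorship .1.2....3...

Answer: fxtxjhmbxldy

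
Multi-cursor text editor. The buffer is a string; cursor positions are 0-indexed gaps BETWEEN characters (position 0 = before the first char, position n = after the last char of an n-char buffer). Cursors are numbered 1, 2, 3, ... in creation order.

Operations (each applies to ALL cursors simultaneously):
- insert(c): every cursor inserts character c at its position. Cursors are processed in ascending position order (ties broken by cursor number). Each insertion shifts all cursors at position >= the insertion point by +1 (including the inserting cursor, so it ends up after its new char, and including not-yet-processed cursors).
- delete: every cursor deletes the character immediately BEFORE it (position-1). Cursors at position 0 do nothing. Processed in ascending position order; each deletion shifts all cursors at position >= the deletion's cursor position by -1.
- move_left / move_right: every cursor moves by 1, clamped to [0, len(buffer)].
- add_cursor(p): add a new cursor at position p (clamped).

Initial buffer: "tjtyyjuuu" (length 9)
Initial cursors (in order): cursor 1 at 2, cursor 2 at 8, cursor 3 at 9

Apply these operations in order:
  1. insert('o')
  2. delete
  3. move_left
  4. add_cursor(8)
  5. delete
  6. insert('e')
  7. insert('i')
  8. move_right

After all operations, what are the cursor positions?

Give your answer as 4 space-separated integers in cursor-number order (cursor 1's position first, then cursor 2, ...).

Answer: 3 13 13 13

Derivation:
After op 1 (insert('o')): buffer="tjotyyjuuouo" (len 12), cursors c1@3 c2@10 c3@12, authorship ..1......2.3
After op 2 (delete): buffer="tjtyyjuuu" (len 9), cursors c1@2 c2@8 c3@9, authorship .........
After op 3 (move_left): buffer="tjtyyjuuu" (len 9), cursors c1@1 c2@7 c3@8, authorship .........
After op 4 (add_cursor(8)): buffer="tjtyyjuuu" (len 9), cursors c1@1 c2@7 c3@8 c4@8, authorship .........
After op 5 (delete): buffer="jtyyu" (len 5), cursors c1@0 c2@4 c3@4 c4@4, authorship .....
After op 6 (insert('e')): buffer="ejtyyeeeu" (len 9), cursors c1@1 c2@8 c3@8 c4@8, authorship 1....234.
After op 7 (insert('i')): buffer="eijtyyeeeiiiu" (len 13), cursors c1@2 c2@12 c3@12 c4@12, authorship 11....234234.
After op 8 (move_right): buffer="eijtyyeeeiiiu" (len 13), cursors c1@3 c2@13 c3@13 c4@13, authorship 11....234234.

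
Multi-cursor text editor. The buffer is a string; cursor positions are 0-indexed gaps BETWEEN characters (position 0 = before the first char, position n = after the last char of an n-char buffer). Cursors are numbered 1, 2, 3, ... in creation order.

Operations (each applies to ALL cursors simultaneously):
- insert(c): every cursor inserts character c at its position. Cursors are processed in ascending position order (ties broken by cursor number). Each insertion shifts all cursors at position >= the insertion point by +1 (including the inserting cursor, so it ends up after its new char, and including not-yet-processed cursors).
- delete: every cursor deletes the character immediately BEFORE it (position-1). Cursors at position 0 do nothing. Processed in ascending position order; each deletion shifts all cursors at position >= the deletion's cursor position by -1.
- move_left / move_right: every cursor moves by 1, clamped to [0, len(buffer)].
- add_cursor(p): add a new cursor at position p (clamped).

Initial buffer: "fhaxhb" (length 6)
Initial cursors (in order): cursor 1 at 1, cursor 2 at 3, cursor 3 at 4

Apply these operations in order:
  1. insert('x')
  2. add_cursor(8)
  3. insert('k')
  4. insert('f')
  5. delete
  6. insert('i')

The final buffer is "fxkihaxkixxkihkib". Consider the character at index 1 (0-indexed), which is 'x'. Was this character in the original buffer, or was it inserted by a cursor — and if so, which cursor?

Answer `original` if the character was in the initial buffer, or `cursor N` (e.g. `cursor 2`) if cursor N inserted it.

Answer: cursor 1

Derivation:
After op 1 (insert('x')): buffer="fxhaxxxhb" (len 9), cursors c1@2 c2@5 c3@7, authorship .1..2.3..
After op 2 (add_cursor(8)): buffer="fxhaxxxhb" (len 9), cursors c1@2 c2@5 c3@7 c4@8, authorship .1..2.3..
After op 3 (insert('k')): buffer="fxkhaxkxxkhkb" (len 13), cursors c1@3 c2@7 c3@10 c4@12, authorship .11..22.33.4.
After op 4 (insert('f')): buffer="fxkfhaxkfxxkfhkfb" (len 17), cursors c1@4 c2@9 c3@13 c4@16, authorship .111..222.333.44.
After op 5 (delete): buffer="fxkhaxkxxkhkb" (len 13), cursors c1@3 c2@7 c3@10 c4@12, authorship .11..22.33.4.
After op 6 (insert('i')): buffer="fxkihaxkixxkihkib" (len 17), cursors c1@4 c2@9 c3@13 c4@16, authorship .111..222.333.44.
Authorship (.=original, N=cursor N): . 1 1 1 . . 2 2 2 . 3 3 3 . 4 4 .
Index 1: author = 1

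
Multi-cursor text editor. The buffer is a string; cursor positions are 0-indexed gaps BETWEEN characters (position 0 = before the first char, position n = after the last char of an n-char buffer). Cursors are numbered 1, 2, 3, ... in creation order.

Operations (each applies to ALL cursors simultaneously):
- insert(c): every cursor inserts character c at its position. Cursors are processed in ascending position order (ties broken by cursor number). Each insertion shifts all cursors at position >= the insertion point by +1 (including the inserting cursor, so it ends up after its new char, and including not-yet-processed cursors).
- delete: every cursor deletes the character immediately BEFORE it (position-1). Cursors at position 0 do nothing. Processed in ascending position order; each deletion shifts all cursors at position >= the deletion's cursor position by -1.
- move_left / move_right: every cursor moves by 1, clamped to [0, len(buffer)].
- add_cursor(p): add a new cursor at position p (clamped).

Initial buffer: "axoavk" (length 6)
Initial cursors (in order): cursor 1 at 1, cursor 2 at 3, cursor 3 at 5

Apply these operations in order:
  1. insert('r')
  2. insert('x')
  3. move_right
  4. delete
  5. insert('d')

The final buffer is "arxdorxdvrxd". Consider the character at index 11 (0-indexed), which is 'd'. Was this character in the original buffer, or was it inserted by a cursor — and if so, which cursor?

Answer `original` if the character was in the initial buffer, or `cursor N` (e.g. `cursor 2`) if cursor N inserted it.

After op 1 (insert('r')): buffer="arxoravrk" (len 9), cursors c1@2 c2@5 c3@8, authorship .1..2..3.
After op 2 (insert('x')): buffer="arxxorxavrxk" (len 12), cursors c1@3 c2@7 c3@11, authorship .11..22..33.
After op 3 (move_right): buffer="arxxorxavrxk" (len 12), cursors c1@4 c2@8 c3@12, authorship .11..22..33.
After op 4 (delete): buffer="arxorxvrx" (len 9), cursors c1@3 c2@6 c3@9, authorship .11.22.33
After op 5 (insert('d')): buffer="arxdorxdvrxd" (len 12), cursors c1@4 c2@8 c3@12, authorship .111.222.333
Authorship (.=original, N=cursor N): . 1 1 1 . 2 2 2 . 3 3 3
Index 11: author = 3

Answer: cursor 3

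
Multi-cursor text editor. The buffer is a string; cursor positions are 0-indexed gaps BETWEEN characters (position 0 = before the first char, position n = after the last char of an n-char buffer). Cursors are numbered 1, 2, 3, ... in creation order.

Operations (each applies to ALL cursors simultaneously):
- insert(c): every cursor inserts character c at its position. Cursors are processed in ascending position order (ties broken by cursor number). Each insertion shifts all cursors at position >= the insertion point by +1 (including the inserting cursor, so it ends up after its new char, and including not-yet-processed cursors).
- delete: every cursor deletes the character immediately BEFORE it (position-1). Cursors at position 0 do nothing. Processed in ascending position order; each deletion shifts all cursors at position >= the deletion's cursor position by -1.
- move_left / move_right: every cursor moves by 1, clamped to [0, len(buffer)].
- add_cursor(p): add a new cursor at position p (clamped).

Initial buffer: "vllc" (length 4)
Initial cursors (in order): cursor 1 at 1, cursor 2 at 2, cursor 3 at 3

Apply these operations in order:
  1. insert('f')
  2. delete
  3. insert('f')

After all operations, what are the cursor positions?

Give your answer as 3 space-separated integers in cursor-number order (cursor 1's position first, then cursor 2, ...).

After op 1 (insert('f')): buffer="vflflfc" (len 7), cursors c1@2 c2@4 c3@6, authorship .1.2.3.
After op 2 (delete): buffer="vllc" (len 4), cursors c1@1 c2@2 c3@3, authorship ....
After op 3 (insert('f')): buffer="vflflfc" (len 7), cursors c1@2 c2@4 c3@6, authorship .1.2.3.

Answer: 2 4 6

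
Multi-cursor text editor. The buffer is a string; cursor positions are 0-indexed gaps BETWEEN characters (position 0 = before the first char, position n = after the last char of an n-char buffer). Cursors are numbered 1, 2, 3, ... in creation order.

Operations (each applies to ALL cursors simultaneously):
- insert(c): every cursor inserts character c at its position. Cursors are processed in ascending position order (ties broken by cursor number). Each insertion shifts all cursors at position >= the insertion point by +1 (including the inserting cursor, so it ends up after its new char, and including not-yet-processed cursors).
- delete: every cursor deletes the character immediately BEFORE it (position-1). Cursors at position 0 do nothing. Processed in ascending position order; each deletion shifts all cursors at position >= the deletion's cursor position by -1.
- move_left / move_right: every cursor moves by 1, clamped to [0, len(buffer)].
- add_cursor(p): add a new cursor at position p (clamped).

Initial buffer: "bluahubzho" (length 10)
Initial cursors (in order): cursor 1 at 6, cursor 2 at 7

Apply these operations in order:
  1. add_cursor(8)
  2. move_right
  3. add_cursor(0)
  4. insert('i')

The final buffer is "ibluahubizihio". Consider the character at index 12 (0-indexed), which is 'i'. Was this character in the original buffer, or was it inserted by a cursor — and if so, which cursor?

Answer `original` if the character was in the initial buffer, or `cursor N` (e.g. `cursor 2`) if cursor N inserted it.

After op 1 (add_cursor(8)): buffer="bluahubzho" (len 10), cursors c1@6 c2@7 c3@8, authorship ..........
After op 2 (move_right): buffer="bluahubzho" (len 10), cursors c1@7 c2@8 c3@9, authorship ..........
After op 3 (add_cursor(0)): buffer="bluahubzho" (len 10), cursors c4@0 c1@7 c2@8 c3@9, authorship ..........
After op 4 (insert('i')): buffer="ibluahubizihio" (len 14), cursors c4@1 c1@9 c2@11 c3@13, authorship 4.......1.2.3.
Authorship (.=original, N=cursor N): 4 . . . . . . . 1 . 2 . 3 .
Index 12: author = 3

Answer: cursor 3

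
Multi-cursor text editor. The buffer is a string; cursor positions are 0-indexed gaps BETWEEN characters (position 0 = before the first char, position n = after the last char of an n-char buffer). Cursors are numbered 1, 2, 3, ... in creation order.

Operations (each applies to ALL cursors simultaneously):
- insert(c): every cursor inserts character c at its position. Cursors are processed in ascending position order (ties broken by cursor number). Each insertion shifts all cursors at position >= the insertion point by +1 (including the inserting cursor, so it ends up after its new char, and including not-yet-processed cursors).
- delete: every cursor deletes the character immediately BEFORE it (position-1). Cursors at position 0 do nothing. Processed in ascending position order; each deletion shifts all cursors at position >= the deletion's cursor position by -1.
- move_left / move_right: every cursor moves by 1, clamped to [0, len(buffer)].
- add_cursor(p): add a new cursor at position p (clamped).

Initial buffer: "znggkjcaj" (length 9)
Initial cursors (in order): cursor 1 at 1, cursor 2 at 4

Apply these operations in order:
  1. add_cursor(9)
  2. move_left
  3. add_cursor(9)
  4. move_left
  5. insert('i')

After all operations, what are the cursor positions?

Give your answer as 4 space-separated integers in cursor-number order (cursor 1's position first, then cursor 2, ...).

Answer: 1 4 10 12

Derivation:
After op 1 (add_cursor(9)): buffer="znggkjcaj" (len 9), cursors c1@1 c2@4 c3@9, authorship .........
After op 2 (move_left): buffer="znggkjcaj" (len 9), cursors c1@0 c2@3 c3@8, authorship .........
After op 3 (add_cursor(9)): buffer="znggkjcaj" (len 9), cursors c1@0 c2@3 c3@8 c4@9, authorship .........
After op 4 (move_left): buffer="znggkjcaj" (len 9), cursors c1@0 c2@2 c3@7 c4@8, authorship .........
After op 5 (insert('i')): buffer="izniggkjciaij" (len 13), cursors c1@1 c2@4 c3@10 c4@12, authorship 1..2.....3.4.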